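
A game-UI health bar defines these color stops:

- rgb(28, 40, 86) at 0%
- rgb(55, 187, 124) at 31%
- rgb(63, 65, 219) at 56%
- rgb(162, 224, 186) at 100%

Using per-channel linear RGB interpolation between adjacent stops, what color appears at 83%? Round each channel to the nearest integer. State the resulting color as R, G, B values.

83% lies between the 56% and 100% stops, so the local fraction is t = (83 − 56)/(100 − 56) = 27/44 ≈ 0.6136.
R = 63 + 0.6136 × (162 − 63) = 123.746 → 124
G = 65 + 0.6136 × (224 − 65) = 162.562 → 163
B = 219 + 0.6136 × (186 − 219) = 198.751 → 199

(124, 163, 199)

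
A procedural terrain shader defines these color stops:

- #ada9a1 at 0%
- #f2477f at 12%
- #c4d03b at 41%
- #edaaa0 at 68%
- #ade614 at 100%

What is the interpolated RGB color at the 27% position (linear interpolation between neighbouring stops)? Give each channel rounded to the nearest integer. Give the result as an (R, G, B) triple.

27% lies between the 12% and 41% stops, so the local fraction is t = (27 − 12)/(41 − 12) = 15/29 ≈ 0.5172.
#f2477f → (242, 71, 127); #c4d03b → (196, 208, 59).
R = 242 + 0.5172 × (196 − 242) = 218.209 → 218
G = 71 + 0.5172 × (208 − 71) = 141.856 → 142
B = 127 + 0.5172 × (59 − 127) = 91.83 → 92

(218, 142, 92)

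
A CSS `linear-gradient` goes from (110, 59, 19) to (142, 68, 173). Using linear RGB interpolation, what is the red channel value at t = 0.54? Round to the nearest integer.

127

R = 110 + 0.54 × (142 − 110) = 127.28 → 127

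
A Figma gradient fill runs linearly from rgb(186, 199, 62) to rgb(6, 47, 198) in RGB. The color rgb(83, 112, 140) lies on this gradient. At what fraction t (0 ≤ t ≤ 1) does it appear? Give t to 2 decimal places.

0.57

Invert the lerp on the R channel (largest span, 180): t = (83 − 186) / (6 − 186) = -103/-180 = 0.57222.
Check on G: (112 − 199)/(47 − 199) = 0.5724 ✓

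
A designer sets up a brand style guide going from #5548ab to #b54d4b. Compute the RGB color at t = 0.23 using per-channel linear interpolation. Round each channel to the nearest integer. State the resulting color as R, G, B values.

(107, 73, 149)

#5548ab → (85, 72, 171); #b54d4b → (181, 77, 75).
R = 85 + 0.23 × (181 − 85) = 85 + 0.23 × 96 = 107.08 → 107
G = 72 + 0.23 × (77 − 72) = 72 + 0.23 × 5 = 73.15 → 73
B = 171 + 0.23 × (75 − 171) = 171 + 0.23 × -96 = 148.92 → 149
So the blended color is (107, 73, 149), about #6b4995.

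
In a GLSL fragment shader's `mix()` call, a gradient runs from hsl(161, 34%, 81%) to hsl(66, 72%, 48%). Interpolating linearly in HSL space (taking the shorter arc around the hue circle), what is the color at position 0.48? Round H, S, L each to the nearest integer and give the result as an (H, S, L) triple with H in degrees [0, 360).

(115, 52, 65)

Hue arc: Δh = 66 − 161 = -95° (|Δh| ≤ 180, already the shorter path).
H = 161 + 0.48 × (-95) = 115.4 → 115°
S = 34 + 0.48 × (72 − 34) = 52.24 → 52%
L = 81 + 0.48 × (48 − 81) = 65.16 → 65%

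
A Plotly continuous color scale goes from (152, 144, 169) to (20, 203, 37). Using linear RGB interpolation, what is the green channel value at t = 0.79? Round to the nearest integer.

191

G = 144 + 0.79 × (203 − 144) = 190.61 → 191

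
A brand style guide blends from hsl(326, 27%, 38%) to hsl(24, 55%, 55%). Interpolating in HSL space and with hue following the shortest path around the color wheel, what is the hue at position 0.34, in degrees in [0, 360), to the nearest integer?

Hue: 24 − 326 = -302°, but |-302| > 180 so the shorter arc goes the other way: Δh = -302 + 360 = 58°.
H = 326 + 0.34 × (58) = 345.72 → 346°

346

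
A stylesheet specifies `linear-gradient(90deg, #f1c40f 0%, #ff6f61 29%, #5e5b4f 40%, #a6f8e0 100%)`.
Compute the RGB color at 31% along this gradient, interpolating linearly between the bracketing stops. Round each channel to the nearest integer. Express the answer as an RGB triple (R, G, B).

(226, 107, 94)

31% lies between the 29% and 40% stops, so the local fraction is t = (31 − 29)/(40 − 29) = 2/11 ≈ 0.1818.
#ff6f61 → (255, 111, 97); #5e5b4f → (94, 91, 79).
R = 255 + 0.1818 × (94 − 255) = 225.73 → 226
G = 111 + 0.1818 × (91 − 111) = 107.364 → 107
B = 97 + 0.1818 × (79 − 97) = 93.728 → 94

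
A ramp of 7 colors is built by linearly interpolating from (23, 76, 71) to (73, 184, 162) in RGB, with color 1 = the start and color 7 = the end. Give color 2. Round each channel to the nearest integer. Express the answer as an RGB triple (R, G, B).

(31, 94, 86)

With 7 swatches and endpoints inclusive, swatch 2 sits at t = (2 − 1)/(7 − 1) = 1/6 ≈ 0.1667.
R = 23 + 0.1667 × (73 − 23) = 31.335 → 31
G = 76 + 0.1667 × (184 − 76) = 94.004 → 94
B = 71 + 0.1667 × (162 − 71) = 86.17 → 86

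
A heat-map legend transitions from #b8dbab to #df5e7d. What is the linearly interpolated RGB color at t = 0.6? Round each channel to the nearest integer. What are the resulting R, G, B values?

#b8dbab → (184, 219, 171); #df5e7d → (223, 94, 125).
R = 184 + 0.6 × (223 − 184) = 184 + 0.6 × 39 = 207.4 → 207
G = 219 + 0.6 × (94 − 219) = 219 + 0.6 × -125 = 144 → 144
B = 171 + 0.6 × (125 − 171) = 171 + 0.6 × -46 = 143.4 → 143

(207, 144, 143)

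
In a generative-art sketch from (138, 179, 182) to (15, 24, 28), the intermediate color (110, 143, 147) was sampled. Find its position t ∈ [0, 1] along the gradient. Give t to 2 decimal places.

Invert the lerp on the G channel (largest span, 155): t = (143 − 179) / (24 − 179) = -36/-155 = 0.23226.
Check on R: (110 − 138)/(15 − 138) = 0.2276 ✓

0.23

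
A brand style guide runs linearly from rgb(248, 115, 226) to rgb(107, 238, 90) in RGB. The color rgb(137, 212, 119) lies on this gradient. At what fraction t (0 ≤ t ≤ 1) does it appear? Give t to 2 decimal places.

0.79

Invert the lerp on the R channel (largest span, 141): t = (137 − 248) / (107 − 248) = -111/-141 = 0.78723.
Check on G: (212 − 115)/(238 − 115) = 0.7886 ✓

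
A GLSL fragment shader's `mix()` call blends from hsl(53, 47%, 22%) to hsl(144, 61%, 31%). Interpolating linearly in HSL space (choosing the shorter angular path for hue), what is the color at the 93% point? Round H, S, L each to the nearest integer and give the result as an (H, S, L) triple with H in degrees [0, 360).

(138, 60, 30)

Hue arc: Δh = 144 − 53 = 91° (|Δh| ≤ 180, already the shorter path).
H = 53 + 0.93 × (91) = 137.63 → 138°
S = 47 + 0.93 × (61 − 47) = 60.02 → 60%
L = 22 + 0.93 × (31 − 22) = 30.37 → 30%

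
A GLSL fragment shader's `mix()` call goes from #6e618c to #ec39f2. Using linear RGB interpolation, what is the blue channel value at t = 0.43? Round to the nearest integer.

184

B₁ = 140 (from #6e618c), B₂ = 242 (from #ec39f2).
B = 140 + 0.43 × (242 − 140) = 183.86 → 184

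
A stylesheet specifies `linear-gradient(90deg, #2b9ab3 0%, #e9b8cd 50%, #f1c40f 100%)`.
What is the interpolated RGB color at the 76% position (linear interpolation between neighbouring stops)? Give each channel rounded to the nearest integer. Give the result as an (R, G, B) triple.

(237, 190, 106)

76% lies between the 50% and 100% stops, so the local fraction is t = (76 − 50)/(100 − 50) = 26/50 ≈ 0.52.
#e9b8cd → (233, 184, 205); #f1c40f → (241, 196, 15).
R = 233 + 0.52 × (241 − 233) = 237.16 → 237
G = 184 + 0.52 × (196 − 184) = 190.24 → 190
B = 205 + 0.52 × (15 − 205) = 106.2 → 106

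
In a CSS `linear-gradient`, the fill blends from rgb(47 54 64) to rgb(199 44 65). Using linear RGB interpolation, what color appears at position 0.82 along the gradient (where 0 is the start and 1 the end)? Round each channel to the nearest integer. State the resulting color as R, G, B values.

(172, 46, 65)

R = 47 + 0.82 × (199 − 47) = 47 + 0.82 × 152 = 171.64 → 172
G = 54 + 0.82 × (44 − 54) = 54 + 0.82 × -10 = 45.8 → 46
B = 64 + 0.82 × (65 − 64) = 64 + 0.82 × 1 = 64.82 → 65
So the blended color is (172, 46, 65), about #ac2e41.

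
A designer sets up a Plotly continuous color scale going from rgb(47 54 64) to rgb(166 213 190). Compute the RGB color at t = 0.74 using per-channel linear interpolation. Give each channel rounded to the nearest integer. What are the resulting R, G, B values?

(135, 172, 157)

R = 47 + 0.74 × (166 − 47) = 47 + 0.74 × 119 = 135.06 → 135
G = 54 + 0.74 × (213 − 54) = 54 + 0.74 × 159 = 171.66 → 172
B = 64 + 0.74 × (190 − 64) = 64 + 0.74 × 126 = 157.24 → 157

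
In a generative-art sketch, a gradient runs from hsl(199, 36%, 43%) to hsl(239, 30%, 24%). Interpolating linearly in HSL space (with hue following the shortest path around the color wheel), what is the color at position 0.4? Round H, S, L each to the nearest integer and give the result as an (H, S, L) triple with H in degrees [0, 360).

(215, 34, 35)

Hue arc: Δh = 239 − 199 = 40° (|Δh| ≤ 180, already the shorter path).
H = 199 + 0.4 × (40) = 215 → 215°
S = 36 + 0.4 × (30 − 36) = 33.6 → 34%
L = 43 + 0.4 × (24 − 43) = 35.4 → 35%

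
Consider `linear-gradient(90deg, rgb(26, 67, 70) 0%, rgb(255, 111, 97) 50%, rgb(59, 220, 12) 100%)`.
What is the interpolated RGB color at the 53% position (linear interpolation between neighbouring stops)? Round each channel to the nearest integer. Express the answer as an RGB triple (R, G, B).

(243, 118, 92)

53% lies between the 50% and 100% stops, so the local fraction is t = (53 − 50)/(100 − 50) = 3/50 ≈ 0.06.
R = 255 + 0.06 × (59 − 255) = 243.24 → 243
G = 111 + 0.06 × (220 − 111) = 117.54 → 118
B = 97 + 0.06 × (12 − 97) = 91.9 → 92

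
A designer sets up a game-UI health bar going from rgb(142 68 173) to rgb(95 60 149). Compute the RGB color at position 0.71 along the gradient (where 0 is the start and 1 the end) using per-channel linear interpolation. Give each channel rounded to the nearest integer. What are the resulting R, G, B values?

R = 142 + 0.71 × (95 − 142) = 142 + 0.71 × -47 = 108.63 → 109
G = 68 + 0.71 × (60 − 68) = 68 + 0.71 × -8 = 62.32 → 62
B = 173 + 0.71 × (149 − 173) = 173 + 0.71 × -24 = 155.96 → 156

(109, 62, 156)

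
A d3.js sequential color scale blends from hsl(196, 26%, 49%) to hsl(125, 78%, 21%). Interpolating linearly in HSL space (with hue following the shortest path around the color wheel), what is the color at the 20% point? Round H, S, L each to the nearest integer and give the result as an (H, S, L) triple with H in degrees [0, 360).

(182, 36, 43)

Hue arc: Δh = 125 − 196 = -71° (|Δh| ≤ 180, already the shorter path).
H = 196 + 0.2 × (-71) = 181.8 → 182°
S = 26 + 0.2 × (78 − 26) = 36.4 → 36%
L = 49 + 0.2 × (21 − 49) = 43.4 → 43%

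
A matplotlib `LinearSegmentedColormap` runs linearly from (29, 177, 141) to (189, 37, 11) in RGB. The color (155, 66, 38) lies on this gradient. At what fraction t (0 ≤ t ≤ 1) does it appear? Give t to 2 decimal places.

0.79

Invert the lerp on the R channel (largest span, 160): t = (155 − 29) / (189 − 29) = 126/160 = 0.7875.
Check on G: (66 − 177)/(37 − 177) = 0.7929 ✓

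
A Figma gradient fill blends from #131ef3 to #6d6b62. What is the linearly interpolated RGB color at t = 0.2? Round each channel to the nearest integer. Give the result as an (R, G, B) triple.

(37, 45, 214)

#131ef3 → (19, 30, 243); #6d6b62 → (109, 107, 98).
R = 19 + 0.2 × (109 − 19) = 19 + 0.2 × 90 = 37 → 37
G = 30 + 0.2 × (107 − 30) = 30 + 0.2 × 77 = 45.4 → 45
B = 243 + 0.2 × (98 − 243) = 243 + 0.2 × -145 = 214 → 214
So the blended color is (37, 45, 214), about #252dd6.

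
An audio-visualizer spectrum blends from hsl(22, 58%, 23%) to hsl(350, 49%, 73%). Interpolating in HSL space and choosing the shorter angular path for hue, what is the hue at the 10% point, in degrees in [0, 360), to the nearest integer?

19

Hue: 350 − 22 = 328°, but |328| > 180 so the shorter arc goes the other way: Δh = 328 − 360 = -32°.
H = 22 + 0.1 × (-32) = 18.8 → 19°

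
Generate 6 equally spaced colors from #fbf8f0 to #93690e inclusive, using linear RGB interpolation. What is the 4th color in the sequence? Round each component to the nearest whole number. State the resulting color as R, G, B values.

(189, 162, 104)

With 6 swatches and endpoints inclusive, swatch 4 sits at t = (4 − 1)/(6 − 1) = 3/5 ≈ 0.6.
#fbf8f0 → (251, 248, 240); #93690e → (147, 105, 14).
R = 251 + 0.6 × (147 − 251) = 188.6 → 189
G = 248 + 0.6 × (105 − 248) = 162.2 → 162
B = 240 + 0.6 × (14 − 240) = 104.4 → 104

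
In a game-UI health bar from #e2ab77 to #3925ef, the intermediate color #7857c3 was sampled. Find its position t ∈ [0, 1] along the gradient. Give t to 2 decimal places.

0.63

Invert the lerp on the R channel (largest span, 169): t = (120 − 226) / (57 − 226) = -106/-169 = 0.62722.
Check on G: (87 − 171)/(37 − 171) = 0.6269 ✓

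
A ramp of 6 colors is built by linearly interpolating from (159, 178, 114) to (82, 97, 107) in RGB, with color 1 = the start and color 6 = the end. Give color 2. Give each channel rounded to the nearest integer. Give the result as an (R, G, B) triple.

With 6 swatches and endpoints inclusive, swatch 2 sits at t = (2 − 1)/(6 − 1) = 1/5 ≈ 0.2.
R = 159 + 0.2 × (82 − 159) = 143.6 → 144
G = 178 + 0.2 × (97 − 178) = 161.8 → 162
B = 114 + 0.2 × (107 − 114) = 112.6 → 113

(144, 162, 113)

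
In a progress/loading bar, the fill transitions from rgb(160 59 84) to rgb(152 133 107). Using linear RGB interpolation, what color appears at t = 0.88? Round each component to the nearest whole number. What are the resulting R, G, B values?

(153, 124, 104)

R = 160 + 0.88 × (152 − 160) = 160 + 0.88 × -8 = 152.96 → 153
G = 59 + 0.88 × (133 − 59) = 59 + 0.88 × 74 = 124.12 → 124
B = 84 + 0.88 × (107 − 84) = 84 + 0.88 × 23 = 104.24 → 104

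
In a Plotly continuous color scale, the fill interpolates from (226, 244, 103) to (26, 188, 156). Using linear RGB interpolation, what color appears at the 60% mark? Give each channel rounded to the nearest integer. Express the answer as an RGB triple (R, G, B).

60% corresponds to t = 0.6.
R = 226 + 0.6 × (26 − 226) = 226 + 0.6 × -200 = 106 → 106
G = 244 + 0.6 × (188 − 244) = 244 + 0.6 × -56 = 210.4 → 210
B = 103 + 0.6 × (156 − 103) = 103 + 0.6 × 53 = 134.8 → 135
So the blended color is (106, 210, 135), about #6ad287.

(106, 210, 135)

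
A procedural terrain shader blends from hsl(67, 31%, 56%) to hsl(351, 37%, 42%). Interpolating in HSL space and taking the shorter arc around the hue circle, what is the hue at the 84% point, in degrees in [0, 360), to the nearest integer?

Hue: 351 − 67 = 284°, but |284| > 180 so the shorter arc goes the other way: Δh = 284 − 360 = -76°.
H = 67 + 0.84 × (-76) = 3.16 → 3°

3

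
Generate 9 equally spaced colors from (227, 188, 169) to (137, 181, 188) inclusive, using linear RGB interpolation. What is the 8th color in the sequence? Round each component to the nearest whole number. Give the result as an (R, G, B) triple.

With 9 swatches and endpoints inclusive, swatch 8 sits at t = (8 − 1)/(9 − 1) = 7/8 ≈ 0.875.
R = 227 + 0.875 × (137 − 227) = 148.25 → 148
G = 188 + 0.875 × (181 − 188) = 181.875 → 182
B = 169 + 0.875 × (188 − 169) = 185.625 → 186

(148, 182, 186)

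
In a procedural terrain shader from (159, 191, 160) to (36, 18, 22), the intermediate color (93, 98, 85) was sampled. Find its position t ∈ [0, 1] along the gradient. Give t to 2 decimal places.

0.54

Invert the lerp on the G channel (largest span, 173): t = (98 − 191) / (18 − 191) = -93/-173 = 0.53757.
Check on R: (93 − 159)/(36 − 159) = 0.5366 ✓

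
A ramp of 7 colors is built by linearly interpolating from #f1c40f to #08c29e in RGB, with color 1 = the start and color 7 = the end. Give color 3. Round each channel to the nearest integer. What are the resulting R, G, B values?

With 7 swatches and endpoints inclusive, swatch 3 sits at t = (3 − 1)/(7 − 1) = 2/6 ≈ 0.3333.
#f1c40f → (241, 196, 15); #08c29e → (8, 194, 158).
R = 241 + 0.3333 × (8 − 241) = 163.341 → 163
G = 196 + 0.3333 × (194 − 196) = 195.333 → 195
B = 15 + 0.3333 × (158 − 15) = 62.662 → 63

(163, 195, 63)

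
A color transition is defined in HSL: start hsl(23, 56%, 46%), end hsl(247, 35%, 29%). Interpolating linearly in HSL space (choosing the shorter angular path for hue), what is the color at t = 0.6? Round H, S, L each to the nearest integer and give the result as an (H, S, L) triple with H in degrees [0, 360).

Hue: 247 − 23 = 224°, but |224| > 180 so the shorter arc goes the other way: Δh = 224 − 360 = -136°.
H = 23 + 0.6 × (-136) = -58.6 → -59 → -59 mod 360 = 301°
S = 56 + 0.6 × (35 − 56) = 43.4 → 43%
L = 46 + 0.6 × (29 − 46) = 35.8 → 36%

(301, 43, 36)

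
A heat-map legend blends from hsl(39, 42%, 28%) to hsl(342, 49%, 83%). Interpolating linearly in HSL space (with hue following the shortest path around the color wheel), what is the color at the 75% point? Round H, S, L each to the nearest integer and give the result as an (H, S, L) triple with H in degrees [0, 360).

(356, 47, 69)

Hue: 342 − 39 = 303°, but |303| > 180 so the shorter arc goes the other way: Δh = 303 − 360 = -57°.
H = 39 + 0.75 × (-57) = -3.75 → -4 → -4 mod 360 = 356°
S = 42 + 0.75 × (49 − 42) = 47.25 → 47%
L = 28 + 0.75 × (83 − 28) = 69.25 → 69%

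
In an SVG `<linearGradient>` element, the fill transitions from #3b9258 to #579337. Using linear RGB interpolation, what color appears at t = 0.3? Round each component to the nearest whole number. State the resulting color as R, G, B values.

#3b9258 → (59, 146, 88); #579337 → (87, 147, 55).
R = 59 + 0.3 × (87 − 59) = 59 + 0.3 × 28 = 67.4 → 67
G = 146 + 0.3 × (147 − 146) = 146 + 0.3 × 1 = 146.3 → 146
B = 88 + 0.3 × (55 − 88) = 88 + 0.3 × -33 = 78.1 → 78

(67, 146, 78)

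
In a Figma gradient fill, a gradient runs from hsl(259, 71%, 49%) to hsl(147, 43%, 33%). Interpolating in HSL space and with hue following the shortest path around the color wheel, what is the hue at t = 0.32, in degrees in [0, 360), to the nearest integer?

223

Hue arc: Δh = 147 − 259 = -112° (|Δh| ≤ 180, already the shorter path).
H = 259 + 0.32 × (-112) = 223.16 → 223°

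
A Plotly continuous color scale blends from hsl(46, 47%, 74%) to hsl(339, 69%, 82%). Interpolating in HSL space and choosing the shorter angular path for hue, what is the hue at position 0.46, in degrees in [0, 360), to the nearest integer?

Hue: 339 − 46 = 293°, but |293| > 180 so the shorter arc goes the other way: Δh = 293 − 360 = -67°.
H = 46 + 0.46 × (-67) = 15.18 → 15°

15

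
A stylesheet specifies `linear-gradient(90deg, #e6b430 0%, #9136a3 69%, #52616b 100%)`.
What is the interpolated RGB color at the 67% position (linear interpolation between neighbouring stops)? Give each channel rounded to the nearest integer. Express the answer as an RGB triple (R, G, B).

67% lies between the 0% and 69% stops, so the local fraction is t = (67 − 0)/(69 − 0) = 67/69 ≈ 0.971.
#e6b430 → (230, 180, 48); #9136a3 → (145, 54, 163).
R = 230 + 0.971 × (145 − 230) = 147.465 → 147
G = 180 + 0.971 × (54 − 180) = 57.654 → 58
B = 48 + 0.971 × (163 − 48) = 159.665 → 160

(147, 58, 160)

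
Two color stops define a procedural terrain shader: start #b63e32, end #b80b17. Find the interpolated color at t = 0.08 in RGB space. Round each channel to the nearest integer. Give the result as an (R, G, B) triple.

(182, 58, 48)

#b63e32 → (182, 62, 50); #b80b17 → (184, 11, 23).
R = 182 + 0.08 × (184 − 182) = 182 + 0.08 × 2 = 182.16 → 182
G = 62 + 0.08 × (11 − 62) = 62 + 0.08 × -51 = 57.92 → 58
B = 50 + 0.08 × (23 − 50) = 50 + 0.08 × -27 = 47.84 → 48
So the blended color is (182, 58, 48), about #b63a30.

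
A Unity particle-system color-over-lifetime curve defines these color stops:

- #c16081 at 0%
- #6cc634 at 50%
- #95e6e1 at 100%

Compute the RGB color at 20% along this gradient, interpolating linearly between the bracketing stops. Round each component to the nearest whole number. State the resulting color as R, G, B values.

20% lies between the 0% and 50% stops, so the local fraction is t = (20 − 0)/(50 − 0) = 20/50 ≈ 0.4.
#c16081 → (193, 96, 129); #6cc634 → (108, 198, 52).
R = 193 + 0.4 × (108 − 193) = 159 → 159
G = 96 + 0.4 × (198 − 96) = 136.8 → 137
B = 129 + 0.4 × (52 − 129) = 98.2 → 98

(159, 137, 98)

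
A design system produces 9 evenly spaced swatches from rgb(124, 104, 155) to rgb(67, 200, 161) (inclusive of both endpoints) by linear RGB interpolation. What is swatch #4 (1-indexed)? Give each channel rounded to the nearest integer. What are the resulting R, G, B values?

With 9 swatches and endpoints inclusive, swatch 4 sits at t = (4 − 1)/(9 − 1) = 3/8 ≈ 0.375.
R = 124 + 0.375 × (67 − 124) = 102.625 → 103
G = 104 + 0.375 × (200 − 104) = 140 → 140
B = 155 + 0.375 × (161 − 155) = 157.25 → 157

(103, 140, 157)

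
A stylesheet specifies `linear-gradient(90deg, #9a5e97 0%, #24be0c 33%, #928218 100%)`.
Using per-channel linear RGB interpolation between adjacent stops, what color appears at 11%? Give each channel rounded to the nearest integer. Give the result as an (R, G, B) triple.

11% lies between the 0% and 33% stops, so the local fraction is t = (11 − 0)/(33 − 0) = 11/33 ≈ 0.3333.
#9a5e97 → (154, 94, 151); #24be0c → (36, 190, 12).
R = 154 + 0.3333 × (36 − 154) = 114.671 → 115
G = 94 + 0.3333 × (190 − 94) = 125.997 → 126
B = 151 + 0.3333 × (12 − 151) = 104.671 → 105

(115, 126, 105)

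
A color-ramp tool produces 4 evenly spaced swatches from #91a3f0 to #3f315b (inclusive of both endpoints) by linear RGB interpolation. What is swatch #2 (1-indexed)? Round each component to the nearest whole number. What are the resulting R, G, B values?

With 4 swatches and endpoints inclusive, swatch 2 sits at t = (2 − 1)/(4 − 1) = 1/3 ≈ 0.3333.
#91a3f0 → (145, 163, 240); #3f315b → (63, 49, 91).
R = 145 + 0.3333 × (63 − 145) = 117.669 → 118
G = 163 + 0.3333 × (49 − 163) = 125.004 → 125
B = 240 + 0.3333 × (91 − 240) = 190.338 → 190

(118, 125, 190)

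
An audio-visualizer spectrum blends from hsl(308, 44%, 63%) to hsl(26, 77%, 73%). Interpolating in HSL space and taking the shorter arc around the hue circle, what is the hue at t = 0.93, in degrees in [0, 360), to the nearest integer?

Hue: 26 − 308 = -282°, but |-282| > 180 so the shorter arc goes the other way: Δh = -282 + 360 = 78°.
H = 308 + 0.93 × (78) = 380.54 → 381 → 381 mod 360 = 21°

21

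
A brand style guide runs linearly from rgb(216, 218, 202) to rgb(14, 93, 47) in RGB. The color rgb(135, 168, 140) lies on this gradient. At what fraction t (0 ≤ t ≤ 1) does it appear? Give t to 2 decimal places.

0.40

Invert the lerp on the R channel (largest span, 202): t = (135 − 216) / (14 − 216) = -81/-202 = 0.40099.
Check on G: (168 − 218)/(93 − 218) = 0.4 ✓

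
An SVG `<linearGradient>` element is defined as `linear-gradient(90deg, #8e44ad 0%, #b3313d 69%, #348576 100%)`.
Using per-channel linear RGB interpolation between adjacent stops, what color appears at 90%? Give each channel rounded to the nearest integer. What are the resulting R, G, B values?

90% lies between the 69% and 100% stops, so the local fraction is t = (90 − 69)/(100 − 69) = 21/31 ≈ 0.6774.
#b3313d → (179, 49, 61); #348576 → (52, 133, 118).
R = 179 + 0.6774 × (52 − 179) = 92.97 → 93
G = 49 + 0.6774 × (133 − 49) = 105.902 → 106
B = 61 + 0.6774 × (118 − 61) = 99.612 → 100

(93, 106, 100)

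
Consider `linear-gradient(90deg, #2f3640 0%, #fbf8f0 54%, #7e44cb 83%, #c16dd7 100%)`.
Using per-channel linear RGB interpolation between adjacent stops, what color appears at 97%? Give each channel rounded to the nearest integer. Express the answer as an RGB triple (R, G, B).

97% lies between the 83% and 100% stops, so the local fraction is t = (97 − 83)/(100 − 83) = 14/17 ≈ 0.8235.
#7e44cb → (126, 68, 203); #c16dd7 → (193, 109, 215).
R = 126 + 0.8235 × (193 − 126) = 181.174 → 181
G = 68 + 0.8235 × (109 − 68) = 101.763 → 102
B = 203 + 0.8235 × (215 − 203) = 212.882 → 213

(181, 102, 213)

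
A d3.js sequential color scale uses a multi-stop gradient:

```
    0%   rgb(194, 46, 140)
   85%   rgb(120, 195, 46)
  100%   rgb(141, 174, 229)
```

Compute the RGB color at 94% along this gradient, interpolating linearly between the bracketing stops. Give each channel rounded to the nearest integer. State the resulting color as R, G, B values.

(133, 182, 156)

94% lies between the 85% and 100% stops, so the local fraction is t = (94 − 85)/(100 − 85) = 9/15 ≈ 0.6.
R = 120 + 0.6 × (141 − 120) = 132.6 → 133
G = 195 + 0.6 × (174 − 195) = 182.4 → 182
B = 46 + 0.6 × (229 − 46) = 155.8 → 156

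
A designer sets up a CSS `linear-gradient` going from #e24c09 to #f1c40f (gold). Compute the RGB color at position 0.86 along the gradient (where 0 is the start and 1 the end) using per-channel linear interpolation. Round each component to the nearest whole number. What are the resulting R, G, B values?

(239, 179, 14)

#e24c09 → (226, 76, 9); #f1c40f → (241, 196, 15).
R = 226 + 0.86 × (241 − 226) = 226 + 0.86 × 15 = 238.9 → 239
G = 76 + 0.86 × (196 − 76) = 76 + 0.86 × 120 = 179.2 → 179
B = 9 + 0.86 × (15 − 9) = 9 + 0.86 × 6 = 14.16 → 14
So the blended color is (239, 179, 14), about #efb30e.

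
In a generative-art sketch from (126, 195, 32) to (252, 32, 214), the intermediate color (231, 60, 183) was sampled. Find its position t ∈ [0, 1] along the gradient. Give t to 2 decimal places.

0.83

Invert the lerp on the B channel (largest span, 182): t = (183 − 32) / (214 − 32) = 151/182 = 0.82967.
Check on R: (231 − 126)/(252 − 126) = 0.8333 ✓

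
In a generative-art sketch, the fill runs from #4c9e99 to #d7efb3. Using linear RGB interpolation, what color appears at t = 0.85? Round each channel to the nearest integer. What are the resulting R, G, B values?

#4c9e99 → (76, 158, 153); #d7efb3 → (215, 239, 179).
R = 76 + 0.85 × (215 − 76) = 76 + 0.85 × 139 = 194.15 → 194
G = 158 + 0.85 × (239 − 158) = 158 + 0.85 × 81 = 226.85 → 227
B = 153 + 0.85 × (179 − 153) = 153 + 0.85 × 26 = 175.1 → 175
So the blended color is (194, 227, 175), about #c2e3af.

(194, 227, 175)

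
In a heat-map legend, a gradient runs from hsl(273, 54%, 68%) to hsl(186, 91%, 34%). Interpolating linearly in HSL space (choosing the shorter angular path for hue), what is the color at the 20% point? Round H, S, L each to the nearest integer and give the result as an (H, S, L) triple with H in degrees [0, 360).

(256, 61, 61)

Hue arc: Δh = 186 − 273 = -87° (|Δh| ≤ 180, already the shorter path).
H = 273 + 0.2 × (-87) = 255.6 → 256°
S = 54 + 0.2 × (91 − 54) = 61.4 → 61%
L = 68 + 0.2 × (34 − 68) = 61.2 → 61%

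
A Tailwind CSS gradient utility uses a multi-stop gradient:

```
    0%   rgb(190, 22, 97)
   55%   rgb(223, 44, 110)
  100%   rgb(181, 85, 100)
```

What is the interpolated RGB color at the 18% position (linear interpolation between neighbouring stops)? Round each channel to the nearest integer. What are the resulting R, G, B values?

18% lies between the 0% and 55% stops, so the local fraction is t = (18 − 0)/(55 − 0) = 18/55 ≈ 0.3273.
R = 190 + 0.3273 × (223 − 190) = 200.801 → 201
G = 22 + 0.3273 × (44 − 22) = 29.201 → 29
B = 97 + 0.3273 × (110 − 97) = 101.255 → 101

(201, 29, 101)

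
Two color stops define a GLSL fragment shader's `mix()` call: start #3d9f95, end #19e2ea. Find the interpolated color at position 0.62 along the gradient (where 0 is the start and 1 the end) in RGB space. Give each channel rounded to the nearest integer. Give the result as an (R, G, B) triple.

#3d9f95 → (61, 159, 149); #19e2ea → (25, 226, 234).
R = 61 + 0.62 × (25 − 61) = 61 + 0.62 × -36 = 38.68 → 39
G = 159 + 0.62 × (226 − 159) = 159 + 0.62 × 67 = 200.54 → 201
B = 149 + 0.62 × (234 − 149) = 149 + 0.62 × 85 = 201.7 → 202

(39, 201, 202)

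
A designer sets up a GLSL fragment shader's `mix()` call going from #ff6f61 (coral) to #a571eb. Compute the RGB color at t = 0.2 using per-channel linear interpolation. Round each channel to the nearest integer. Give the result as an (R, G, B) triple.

#ff6f61 → (255, 111, 97); #a571eb → (165, 113, 235).
R = 255 + 0.2 × (165 − 255) = 255 + 0.2 × -90 = 237 → 237
G = 111 + 0.2 × (113 − 111) = 111 + 0.2 × 2 = 111.4 → 111
B = 97 + 0.2 × (235 − 97) = 97 + 0.2 × 138 = 124.6 → 125

(237, 111, 125)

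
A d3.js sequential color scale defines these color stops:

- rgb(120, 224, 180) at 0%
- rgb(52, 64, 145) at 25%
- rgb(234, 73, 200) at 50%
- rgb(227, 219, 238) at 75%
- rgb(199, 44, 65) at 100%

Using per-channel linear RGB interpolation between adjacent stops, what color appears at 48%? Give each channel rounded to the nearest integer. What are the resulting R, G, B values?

48% lies between the 25% and 50% stops, so the local fraction is t = (48 − 25)/(50 − 25) = 23/25 ≈ 0.92.
R = 52 + 0.92 × (234 − 52) = 219.44 → 219
G = 64 + 0.92 × (73 − 64) = 72.28 → 72
B = 145 + 0.92 × (200 − 145) = 195.6 → 196

(219, 72, 196)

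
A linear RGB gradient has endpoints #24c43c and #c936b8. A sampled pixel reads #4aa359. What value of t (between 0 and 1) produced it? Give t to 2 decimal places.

Invert the lerp on the R channel (largest span, 165): t = (74 − 36) / (201 − 36) = 38/165 = 0.2303.
Check on G: (163 − 196)/(54 − 196) = 0.2324 ✓

0.23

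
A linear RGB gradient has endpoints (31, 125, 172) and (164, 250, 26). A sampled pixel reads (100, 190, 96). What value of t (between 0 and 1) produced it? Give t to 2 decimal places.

0.52

Invert the lerp on the B channel (largest span, 146): t = (96 − 172) / (26 − 172) = -76/-146 = 0.52055.
Check on R: (100 − 31)/(164 − 31) = 0.5188 ✓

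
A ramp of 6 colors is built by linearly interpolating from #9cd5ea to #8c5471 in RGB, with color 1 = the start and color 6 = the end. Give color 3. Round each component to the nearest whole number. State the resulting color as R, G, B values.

(150, 161, 186)

With 6 swatches and endpoints inclusive, swatch 3 sits at t = (3 − 1)/(6 − 1) = 2/5 ≈ 0.4.
#9cd5ea → (156, 213, 234); #8c5471 → (140, 84, 113).
R = 156 + 0.4 × (140 − 156) = 149.6 → 150
G = 213 + 0.4 × (84 − 213) = 161.4 → 161
B = 234 + 0.4 × (113 − 234) = 185.6 → 186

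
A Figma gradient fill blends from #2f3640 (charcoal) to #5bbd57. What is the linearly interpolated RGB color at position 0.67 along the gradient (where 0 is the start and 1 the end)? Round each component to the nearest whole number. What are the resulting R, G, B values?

#2f3640 → (47, 54, 64); #5bbd57 → (91, 189, 87).
R = 47 + 0.67 × (91 − 47) = 47 + 0.67 × 44 = 76.48 → 76
G = 54 + 0.67 × (189 − 54) = 54 + 0.67 × 135 = 144.45 → 144
B = 64 + 0.67 × (87 − 64) = 64 + 0.67 × 23 = 79.41 → 79
So the blended color is (76, 144, 79), about #4c904f.

(76, 144, 79)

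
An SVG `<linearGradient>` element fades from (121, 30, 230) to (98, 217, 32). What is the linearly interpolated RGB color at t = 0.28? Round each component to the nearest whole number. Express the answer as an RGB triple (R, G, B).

R = 121 + 0.28 × (98 − 121) = 121 + 0.28 × -23 = 114.56 → 115
G = 30 + 0.28 × (217 − 30) = 30 + 0.28 × 187 = 82.36 → 82
B = 230 + 0.28 × (32 − 230) = 230 + 0.28 × -198 = 174.56 → 175
So the blended color is (115, 82, 175), about #7352af.

(115, 82, 175)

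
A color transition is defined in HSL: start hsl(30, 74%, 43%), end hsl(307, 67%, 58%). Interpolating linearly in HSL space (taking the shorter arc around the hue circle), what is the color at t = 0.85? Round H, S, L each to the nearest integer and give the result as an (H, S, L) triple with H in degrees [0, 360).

Hue: 307 − 30 = 277°, but |277| > 180 so the shorter arc goes the other way: Δh = 277 − 360 = -83°.
H = 30 + 0.85 × (-83) = -40.55 → -41 → -41 mod 360 = 319°
S = 74 + 0.85 × (67 − 74) = 68.05 → 68%
L = 43 + 0.85 × (58 − 43) = 55.75 → 56%

(319, 68, 56)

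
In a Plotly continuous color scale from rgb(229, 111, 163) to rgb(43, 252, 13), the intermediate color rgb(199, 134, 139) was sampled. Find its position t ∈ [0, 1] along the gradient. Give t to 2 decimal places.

0.16

Invert the lerp on the R channel (largest span, 186): t = (199 − 229) / (43 − 229) = -30/-186 = 0.16129.
Check on G: (134 − 111)/(252 − 111) = 0.1631 ✓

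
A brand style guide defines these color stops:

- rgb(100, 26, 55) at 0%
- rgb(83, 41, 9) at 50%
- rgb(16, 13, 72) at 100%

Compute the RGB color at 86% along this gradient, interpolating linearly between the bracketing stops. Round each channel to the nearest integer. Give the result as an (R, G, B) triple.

86% lies between the 50% and 100% stops, so the local fraction is t = (86 − 50)/(100 − 50) = 36/50 ≈ 0.72.
R = 83 + 0.72 × (16 − 83) = 34.76 → 35
G = 41 + 0.72 × (13 − 41) = 20.84 → 21
B = 9 + 0.72 × (72 − 9) = 54.36 → 54

(35, 21, 54)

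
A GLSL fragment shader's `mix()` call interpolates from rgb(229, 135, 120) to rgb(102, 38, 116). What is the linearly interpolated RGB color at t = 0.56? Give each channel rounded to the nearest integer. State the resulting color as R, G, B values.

R = 229 + 0.56 × (102 − 229) = 229 + 0.56 × -127 = 157.88 → 158
G = 135 + 0.56 × (38 − 135) = 135 + 0.56 × -97 = 80.68 → 81
B = 120 + 0.56 × (116 − 120) = 120 + 0.56 × -4 = 117.76 → 118

(158, 81, 118)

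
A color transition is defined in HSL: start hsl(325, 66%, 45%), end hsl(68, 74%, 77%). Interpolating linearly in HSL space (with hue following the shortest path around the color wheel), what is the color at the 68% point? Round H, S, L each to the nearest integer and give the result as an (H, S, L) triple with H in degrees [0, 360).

Hue: 68 − 325 = -257°, but |-257| > 180 so the shorter arc goes the other way: Δh = -257 + 360 = 103°.
H = 325 + 0.68 × (103) = 395.04 → 395 → 395 mod 360 = 35°
S = 66 + 0.68 × (74 − 66) = 71.44 → 71%
L = 45 + 0.68 × (77 − 45) = 66.76 → 67%

(35, 71, 67)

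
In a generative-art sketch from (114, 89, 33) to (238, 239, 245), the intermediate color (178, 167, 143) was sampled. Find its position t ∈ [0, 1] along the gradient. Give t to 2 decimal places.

Invert the lerp on the B channel (largest span, 212): t = (143 − 33) / (245 − 33) = 110/212 = 0.51887.
Check on R: (178 − 114)/(238 − 114) = 0.5161 ✓

0.52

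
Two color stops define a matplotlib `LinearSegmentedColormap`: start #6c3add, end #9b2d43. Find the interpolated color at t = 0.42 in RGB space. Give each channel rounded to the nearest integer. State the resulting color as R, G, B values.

(128, 53, 156)

#6c3add → (108, 58, 221); #9b2d43 → (155, 45, 67).
R = 108 + 0.42 × (155 − 108) = 108 + 0.42 × 47 = 127.74 → 128
G = 58 + 0.42 × (45 − 58) = 58 + 0.42 × -13 = 52.54 → 53
B = 221 + 0.42 × (67 − 221) = 221 + 0.42 × -154 = 156.32 → 156
So the blended color is (128, 53, 156), about #80359c.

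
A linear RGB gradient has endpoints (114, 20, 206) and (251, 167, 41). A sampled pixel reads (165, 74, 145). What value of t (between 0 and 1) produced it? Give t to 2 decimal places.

Invert the lerp on the B channel (largest span, 165): t = (145 − 206) / (41 − 206) = -61/-165 = 0.3697.
Check on R: (165 − 114)/(251 − 114) = 0.3723 ✓

0.37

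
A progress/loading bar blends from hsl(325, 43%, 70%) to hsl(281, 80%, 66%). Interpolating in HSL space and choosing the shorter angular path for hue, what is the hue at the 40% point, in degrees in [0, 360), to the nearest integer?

Hue arc: Δh = 281 − 325 = -44° (|Δh| ≤ 180, already the shorter path).
H = 325 + 0.4 × (-44) = 307.4 → 307°

307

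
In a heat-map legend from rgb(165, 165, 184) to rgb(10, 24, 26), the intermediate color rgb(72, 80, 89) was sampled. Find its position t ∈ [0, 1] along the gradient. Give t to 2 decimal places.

0.60

Invert the lerp on the B channel (largest span, 158): t = (89 − 184) / (26 − 184) = -95/-158 = 0.60127.
Check on R: (72 − 165)/(10 − 165) = 0.6 ✓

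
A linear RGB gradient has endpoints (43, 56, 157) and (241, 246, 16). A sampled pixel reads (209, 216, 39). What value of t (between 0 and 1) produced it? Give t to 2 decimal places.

Invert the lerp on the R channel (largest span, 198): t = (209 − 43) / (241 − 43) = 166/198 = 0.83838.
Check on G: (216 − 56)/(246 − 56) = 0.8421 ✓

0.84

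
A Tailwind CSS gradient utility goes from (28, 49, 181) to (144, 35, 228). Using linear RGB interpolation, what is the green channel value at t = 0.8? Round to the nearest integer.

G = 49 + 0.8 × (35 − 49) = 37.8 → 38

38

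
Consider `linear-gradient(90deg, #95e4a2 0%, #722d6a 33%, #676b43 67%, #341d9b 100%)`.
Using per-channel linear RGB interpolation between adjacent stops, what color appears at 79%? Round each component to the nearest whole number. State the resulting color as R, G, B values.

79% lies between the 67% and 100% stops, so the local fraction is t = (79 − 67)/(100 − 67) = 12/33 ≈ 0.3636.
#676b43 → (103, 107, 67); #341d9b → (52, 29, 155).
R = 103 + 0.3636 × (52 − 103) = 84.456 → 84
G = 107 + 0.3636 × (29 − 107) = 78.639 → 79
B = 67 + 0.3636 × (155 − 67) = 98.997 → 99

(84, 79, 99)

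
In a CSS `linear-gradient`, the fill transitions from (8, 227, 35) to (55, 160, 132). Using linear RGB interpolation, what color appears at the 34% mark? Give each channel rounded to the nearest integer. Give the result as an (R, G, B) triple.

34% corresponds to t = 0.34.
R = 8 + 0.34 × (55 − 8) = 8 + 0.34 × 47 = 23.98 → 24
G = 227 + 0.34 × (160 − 227) = 227 + 0.34 × -67 = 204.22 → 204
B = 35 + 0.34 × (132 − 35) = 35 + 0.34 × 97 = 67.98 → 68

(24, 204, 68)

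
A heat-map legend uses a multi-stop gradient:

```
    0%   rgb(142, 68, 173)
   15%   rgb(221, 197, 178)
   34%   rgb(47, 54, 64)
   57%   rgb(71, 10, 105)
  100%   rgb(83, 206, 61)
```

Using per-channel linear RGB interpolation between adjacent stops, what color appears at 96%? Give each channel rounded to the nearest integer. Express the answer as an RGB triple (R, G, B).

(82, 188, 65)

96% lies between the 57% and 100% stops, so the local fraction is t = (96 − 57)/(100 − 57) = 39/43 ≈ 0.907.
R = 71 + 0.907 × (83 − 71) = 81.884 → 82
G = 10 + 0.907 × (206 − 10) = 187.772 → 188
B = 105 + 0.907 × (61 − 105) = 65.092 → 65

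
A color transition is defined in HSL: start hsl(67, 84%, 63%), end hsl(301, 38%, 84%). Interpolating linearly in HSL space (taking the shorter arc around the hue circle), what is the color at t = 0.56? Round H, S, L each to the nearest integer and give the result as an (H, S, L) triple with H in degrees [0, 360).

Hue: 301 − 67 = 234°, but |234| > 180 so the shorter arc goes the other way: Δh = 234 − 360 = -126°.
H = 67 + 0.56 × (-126) = -3.56 → -4 → -4 mod 360 = 356°
S = 84 + 0.56 × (38 − 84) = 58.24 → 58%
L = 63 + 0.56 × (84 − 63) = 74.76 → 75%

(356, 58, 75)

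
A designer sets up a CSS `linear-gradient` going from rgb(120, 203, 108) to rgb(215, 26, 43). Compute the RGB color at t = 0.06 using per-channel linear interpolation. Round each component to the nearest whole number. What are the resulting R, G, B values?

(126, 192, 104)

R = 120 + 0.06 × (215 − 120) = 120 + 0.06 × 95 = 125.7 → 126
G = 203 + 0.06 × (26 − 203) = 203 + 0.06 × -177 = 192.38 → 192
B = 108 + 0.06 × (43 − 108) = 108 + 0.06 × -65 = 104.1 → 104
So the blended color is (126, 192, 104), about #7ec068.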